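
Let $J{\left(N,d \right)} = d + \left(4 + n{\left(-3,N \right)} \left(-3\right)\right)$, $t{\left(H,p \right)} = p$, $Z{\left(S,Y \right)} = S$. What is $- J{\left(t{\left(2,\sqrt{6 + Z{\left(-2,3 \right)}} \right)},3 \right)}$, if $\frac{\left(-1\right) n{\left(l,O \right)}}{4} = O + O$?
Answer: $-55$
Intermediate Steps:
$n{\left(l,O \right)} = - 8 O$ ($n{\left(l,O \right)} = - 4 \left(O + O\right) = - 4 \cdot 2 O = - 8 O$)
$J{\left(N,d \right)} = 4 + d + 24 N$ ($J{\left(N,d \right)} = d + \left(4 + - 8 N \left(-3\right)\right) = d + \left(4 + 24 N\right) = 4 + d + 24 N$)
$- J{\left(t{\left(2,\sqrt{6 + Z{\left(-2,3 \right)}} \right)},3 \right)} = - (4 + 3 + 24 \sqrt{6 - 2}) = - (4 + 3 + 24 \sqrt{4}) = - (4 + 3 + 24 \cdot 2) = - (4 + 3 + 48) = \left(-1\right) 55 = -55$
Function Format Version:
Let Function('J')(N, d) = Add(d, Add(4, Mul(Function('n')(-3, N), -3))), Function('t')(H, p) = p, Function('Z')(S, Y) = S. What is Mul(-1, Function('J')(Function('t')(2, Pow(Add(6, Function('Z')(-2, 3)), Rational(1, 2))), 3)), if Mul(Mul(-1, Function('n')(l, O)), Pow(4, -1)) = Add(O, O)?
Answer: -55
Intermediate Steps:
Function('n')(l, O) = Mul(-8, O) (Function('n')(l, O) = Mul(-4, Add(O, O)) = Mul(-4, Mul(2, O)) = Mul(-8, O))
Function('J')(N, d) = Add(4, d, Mul(24, N)) (Function('J')(N, d) = Add(d, Add(4, Mul(Mul(-8, N), -3))) = Add(d, Add(4, Mul(24, N))) = Add(4, d, Mul(24, N)))
Mul(-1, Function('J')(Function('t')(2, Pow(Add(6, Function('Z')(-2, 3)), Rational(1, 2))), 3)) = Mul(-1, Add(4, 3, Mul(24, Pow(Add(6, -2), Rational(1, 2))))) = Mul(-1, Add(4, 3, Mul(24, Pow(4, Rational(1, 2))))) = Mul(-1, Add(4, 3, Mul(24, 2))) = Mul(-1, Add(4, 3, 48)) = Mul(-1, 55) = -55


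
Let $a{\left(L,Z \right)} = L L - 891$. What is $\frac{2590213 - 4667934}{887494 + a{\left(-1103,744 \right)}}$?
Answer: $- \frac{2077721}{2103212} \approx -0.98788$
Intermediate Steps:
$a{\left(L,Z \right)} = -891 + L^{2}$ ($a{\left(L,Z \right)} = L^{2} - 891 = -891 + L^{2}$)
$\frac{2590213 - 4667934}{887494 + a{\left(-1103,744 \right)}} = \frac{2590213 - 4667934}{887494 - \left(891 - \left(-1103\right)^{2}\right)} = - \frac{2077721}{887494 + \left(-891 + 1216609\right)} = - \frac{2077721}{887494 + 1215718} = - \frac{2077721}{2103212}$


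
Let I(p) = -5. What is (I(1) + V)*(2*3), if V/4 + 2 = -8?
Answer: -270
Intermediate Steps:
V = -40 (V = -8 + 4*(-8) = -8 - 32 = -40)
(I(1) + V)*(2*3) = (-5 - 40)*(2*3) = -45*6 = -270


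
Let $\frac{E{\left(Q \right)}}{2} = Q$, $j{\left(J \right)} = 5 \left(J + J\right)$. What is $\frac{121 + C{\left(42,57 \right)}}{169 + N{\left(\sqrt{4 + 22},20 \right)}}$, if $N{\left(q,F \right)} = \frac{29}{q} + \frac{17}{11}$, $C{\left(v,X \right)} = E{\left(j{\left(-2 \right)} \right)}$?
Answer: $\frac{43459416}{91402015} - \frac{284229 \sqrt{26}}{91402015} \approx 0.45962$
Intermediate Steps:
$j{\left(J \right)} = 10 J$ ($j{\left(J \right)} = 5 \cdot 2 J = 10 J$)
$E{\left(Q \right)} = 2 Q$
$C{\left(v,X \right)} = -40$ ($C{\left(v,X \right)} = 2 \cdot 10 \left(-2\right) = 2 \left(-20\right) = -40$)
$N{\left(q,F \right)} = \frac{17}{11} + \frac{29}{q}$ ($N{\left(q,F \right)} = \frac{29}{q} + 17 \cdot \frac{1}{11} = \frac{29}{q} + \frac{17}{11} = \frac{17}{11} + \frac{29}{q}$)
$\frac{121 + C{\left(42,57 \right)}}{169 + N{\left(\sqrt{4 + 22},20 \right)}} = \frac{121 - 40}{169 + \left(\frac{17}{11} + \frac{29}{\sqrt{4 + 22}}\right)} = \frac{81}{169 + \left(\frac{17}{11} + \frac{29}{\sqrt{26}}\right)} = \frac{81}{169 + \left(\frac{17}{11} + 29 \frac{\sqrt{26}}{26}\right)} = \frac{81}{169 + \left(\frac{17}{11} + \frac{29 \sqrt{26}}{26}\right)} = \frac{81}{\frac{1876}{11} + \frac{29 \sqrt{26}}{26}}$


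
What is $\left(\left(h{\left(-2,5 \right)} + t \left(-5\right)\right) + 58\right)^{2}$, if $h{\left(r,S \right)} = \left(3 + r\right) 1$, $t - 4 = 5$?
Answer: $196$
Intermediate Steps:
$t = 9$ ($t = 4 + 5 = 9$)
$h{\left(r,S \right)} = 3 + r$
$\left(\left(h{\left(-2,5 \right)} + t \left(-5\right)\right) + 58\right)^{2} = \left(\left(\left(3 - 2\right) + 9 \left(-5\right)\right) + 58\right)^{2} = \left(\left(1 - 45\right) + 58\right)^{2} = \left(-44 + 58\right)^{2} = 14^{2} = 196$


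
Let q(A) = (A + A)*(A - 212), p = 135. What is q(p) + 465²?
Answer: 195435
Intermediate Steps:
q(A) = 2*A*(-212 + A) (q(A) = (2*A)*(-212 + A) = 2*A*(-212 + A))
q(p) + 465² = 2*135*(-212 + 135) + 465² = 2*135*(-77) + 216225 = -20790 + 216225 = 195435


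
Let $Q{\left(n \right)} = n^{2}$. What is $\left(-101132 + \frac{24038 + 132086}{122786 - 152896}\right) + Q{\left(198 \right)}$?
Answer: $- \frac{932404102}{15055} \approx -61933.0$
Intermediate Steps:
$\left(-101132 + \frac{24038 + 132086}{122786 - 152896}\right) + Q{\left(198 \right)} = \left(-101132 + \frac{24038 + 132086}{122786 - 152896}\right) + 198^{2} = \left(-101132 + \frac{156124}{-30110}\right) + 39204 = \left(-101132 + 156124 \left(- \frac{1}{30110}\right)\right) + 39204 = \left(-101132 - \frac{78062}{15055}\right) + 39204 = - \frac{1522620322}{15055} + 39204 = - \frac{932404102}{15055}$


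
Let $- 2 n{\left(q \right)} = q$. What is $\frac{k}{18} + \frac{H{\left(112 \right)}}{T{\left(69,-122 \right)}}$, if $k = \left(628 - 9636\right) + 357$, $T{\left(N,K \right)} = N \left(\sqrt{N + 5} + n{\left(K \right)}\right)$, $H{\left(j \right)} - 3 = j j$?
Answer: $- \frac{721062329}{1509858} - \frac{12547 \sqrt{74}}{251643} \approx -478.0$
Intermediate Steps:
$n{\left(q \right)} = - \frac{q}{2}$
$H{\left(j \right)} = 3 + j^{2}$ ($H{\left(j \right)} = 3 + j j = 3 + j^{2}$)
$T{\left(N,K \right)} = N \left(\sqrt{5 + N} - \frac{K}{2}\right)$ ($T{\left(N,K \right)} = N \left(\sqrt{N + 5} - \frac{K}{2}\right) = N \left(\sqrt{5 + N} - \frac{K}{2}\right)$)
$k = -8651$ ($k = \left(628 - 9636\right) + 357 = -9008 + 357 = -8651$)
$\frac{k}{18} + \frac{H{\left(112 \right)}}{T{\left(69,-122 \right)}} = - \frac{8651}{18} + \frac{3 + 112^{2}}{\frac{1}{2} \cdot 69 \left(\left(-1\right) \left(-122\right) + 2 \sqrt{5 + 69}\right)} = \left(-8651\right) \frac{1}{18} + \frac{3 + 12544}{\frac{1}{2} \cdot 69 \left(122 + 2 \sqrt{74}\right)} = - \frac{8651}{18} + \frac{12547}{4209 + 69 \sqrt{74}}$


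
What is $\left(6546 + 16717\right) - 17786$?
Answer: $5477$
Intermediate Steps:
$\left(6546 + 16717\right) - 17786 = 23263 - 17786 = 5477$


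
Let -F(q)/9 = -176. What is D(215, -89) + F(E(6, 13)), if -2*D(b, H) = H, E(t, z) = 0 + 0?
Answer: 3257/2 ≈ 1628.5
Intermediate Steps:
E(t, z) = 0
D(b, H) = -H/2
F(q) = 1584 (F(q) = -9*(-176) = 1584)
D(215, -89) + F(E(6, 13)) = -½*(-89) + 1584 = 89/2 + 1584 = 3257/2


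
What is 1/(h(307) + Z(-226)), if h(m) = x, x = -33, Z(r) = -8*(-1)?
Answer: -1/25 ≈ -0.040000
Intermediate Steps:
Z(r) = 8
h(m) = -33
1/(h(307) + Z(-226)) = 1/(-33 + 8) = 1/(-25) = -1/25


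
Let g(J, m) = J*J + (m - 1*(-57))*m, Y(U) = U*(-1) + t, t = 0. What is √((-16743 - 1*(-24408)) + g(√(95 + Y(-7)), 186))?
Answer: 3*√5885 ≈ 230.14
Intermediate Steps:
Y(U) = -U (Y(U) = U*(-1) + 0 = -U + 0 = -U)
g(J, m) = J² + m*(57 + m) (g(J, m) = J² + (m + 57)*m = J² + (57 + m)*m = J² + m*(57 + m))
√((-16743 - 1*(-24408)) + g(√(95 + Y(-7)), 186)) = √((-16743 - 1*(-24408)) + ((√(95 - 1*(-7)))² + 186² + 57*186)) = √((-16743 + 24408) + ((√(95 + 7))² + 34596 + 10602)) = √(7665 + ((√102)² + 34596 + 10602)) = √(7665 + (102 + 34596 + 10602)) = √(7665 + 45300) = √52965 = 3*√5885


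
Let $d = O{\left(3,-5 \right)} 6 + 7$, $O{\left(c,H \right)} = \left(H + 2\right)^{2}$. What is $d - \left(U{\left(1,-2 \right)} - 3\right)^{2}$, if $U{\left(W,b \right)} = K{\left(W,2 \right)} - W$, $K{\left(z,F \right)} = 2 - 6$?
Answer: $-3$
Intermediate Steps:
$K{\left(z,F \right)} = -4$ ($K{\left(z,F \right)} = 2 - 6 = -4$)
$O{\left(c,H \right)} = \left(2 + H\right)^{2}$
$U{\left(W,b \right)} = -4 - W$
$d = 61$ ($d = \left(2 - 5\right)^{2} \cdot 6 + 7 = \left(-3\right)^{2} \cdot 6 + 7 = 9 \cdot 6 + 7 = 54 + 7 = 61$)
$d - \left(U{\left(1,-2 \right)} - 3\right)^{2} = 61 - \left(\left(-4 - 1\right) - 3\right)^{2} = 61 - \left(-5 - 3\right)^{2} = 61 - \left(-8\right)^{2} = 61 - 64 = -3$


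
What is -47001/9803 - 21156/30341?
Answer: -1633449609/297432823 ≈ -5.4918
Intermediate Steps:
-47001/9803 - 21156/30341 = -1633449609/297432823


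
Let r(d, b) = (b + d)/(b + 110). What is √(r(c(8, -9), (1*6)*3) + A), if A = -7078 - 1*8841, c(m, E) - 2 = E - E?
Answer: I*√1018806/8 ≈ 126.17*I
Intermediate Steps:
c(m, E) = 2 (c(m, E) = 2 + (E - E) = 2 + 0 = 2)
r(d, b) = (b + d)/(110 + b)
A = -15919 (A = -7078 - 8841 = -15919)
√(r(c(8, -9), (1*6)*3) + A) = √(((1*6)*3 + 2)/(110 + (1*6)*3) - 15919) = √((6*3 + 2)/(110 + 6*3) - 15919) = √((18 + 2)/(110 + 18) - 15919) = √(20/128 - 15919) = √((1/128)*20 - 15919) = √(5/32 - 15919) = √(-509403/32) = I*√1018806/8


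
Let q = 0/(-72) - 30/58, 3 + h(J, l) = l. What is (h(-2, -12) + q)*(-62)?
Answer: 27900/29 ≈ 962.07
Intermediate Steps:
h(J, l) = -3 + l
q = -15/29 (q = 0*(-1/72) - 30*1/58 = 0 - 15/29 = -15/29 ≈ -0.51724)
(h(-2, -12) + q)*(-62) = ((-3 - 12) - 15/29)*(-62) = (-15 - 15/29)*(-62) = -450/29*(-62) = 27900/29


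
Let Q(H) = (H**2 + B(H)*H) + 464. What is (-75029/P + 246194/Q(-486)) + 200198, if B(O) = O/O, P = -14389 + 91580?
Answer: 1824856185647170/9115253617 ≈ 2.0020e+5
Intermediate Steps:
P = 77191
B(O) = 1
Q(H) = 464 + H + H**2 (Q(H) = (H**2 + 1*H) + 464 = (H**2 + H) + 464 = (H + H**2) + 464 = 464 + H + H**2)
(-75029/P + 246194/Q(-486)) + 200198 = (-75029/77191 + 246194/(464 - 486 + (-486)**2)) + 200198 = (-75029*1/77191 + 246194/(464 - 486 + 236196)) + 200198 = (-75029/77191 + 246194/236174) + 200198 = (-75029/77191 + 246194*(1/236174)) + 200198 = (-75029/77191 + 123097/118087) + 200198 = 642031004/9115253617 + 200198 = 1824856185647170/9115253617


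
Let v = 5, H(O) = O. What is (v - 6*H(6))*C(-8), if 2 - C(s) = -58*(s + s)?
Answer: 28706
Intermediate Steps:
C(s) = 2 + 116*s (C(s) = 2 - (-58)*(s + s) = 2 - (-58)*2*s = 2 - (-116)*s = 2 + 116*s)
(v - 6*H(6))*C(-8) = (5 - 6*6)*(2 + 116*(-8)) = (5 - 36)*(2 - 928) = -31*(-926) = 28706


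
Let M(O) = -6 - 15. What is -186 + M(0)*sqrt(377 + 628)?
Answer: -186 - 21*sqrt(1005) ≈ -851.74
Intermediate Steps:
M(O) = -21
-186 + M(0)*sqrt(377 + 628) = -186 - 21*sqrt(377 + 628) = -186 - 21*sqrt(1005)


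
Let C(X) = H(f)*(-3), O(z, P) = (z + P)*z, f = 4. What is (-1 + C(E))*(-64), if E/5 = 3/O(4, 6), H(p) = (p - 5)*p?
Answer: -704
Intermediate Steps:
O(z, P) = z*(P + z) (O(z, P) = (P + z)*z = z*(P + z))
H(p) = p*(-5 + p) (H(p) = (-5 + p)*p = p*(-5 + p))
E = 3/8 (E = 5*(3/((4*(6 + 4)))) = 5*(3/((4*10))) = 5*(3/40) = 3/8 ≈ 0.37500)
C(X) = 12 (C(X) = (4*(-5 + 4))*(-3) = (4*(-1))*(-3) = -4*(-3) = 12)
(-1 + C(E))*(-64) = (-1 + 12)*(-64) = 11*(-64) = -704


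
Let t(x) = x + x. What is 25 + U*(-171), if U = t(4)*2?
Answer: -2711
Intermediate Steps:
t(x) = 2*x
U = 16 (U = (2*4)*2 = 8*2 = 16)
25 + U*(-171) = 25 + 16*(-171) = 25 - 2736 = -2711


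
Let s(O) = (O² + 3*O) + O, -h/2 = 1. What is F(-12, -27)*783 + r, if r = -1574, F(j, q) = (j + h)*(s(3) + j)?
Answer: -100232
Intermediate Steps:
h = -2 (h = -2*1 = -2)
s(O) = O² + 4*O
F(j, q) = (-2 + j)*(21 + j) (F(j, q) = (j - 2)*(3*(4 + 3) + j) = (-2 + j)*(3*7 + j) = (-2 + j)*(21 + j))
F(-12, -27)*783 + r = (-42 + (-12)² + 19*(-12))*783 - 1574 = (-42 + 144 - 228)*783 - 1574 = -126*783 - 1574 = -98658 - 1574 = -100232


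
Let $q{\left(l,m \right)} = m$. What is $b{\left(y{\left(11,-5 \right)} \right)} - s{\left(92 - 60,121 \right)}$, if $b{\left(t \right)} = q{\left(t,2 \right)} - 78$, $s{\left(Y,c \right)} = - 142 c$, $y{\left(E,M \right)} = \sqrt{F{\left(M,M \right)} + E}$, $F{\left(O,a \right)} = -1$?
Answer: $17106$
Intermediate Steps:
$y{\left(E,M \right)} = \sqrt{-1 + E}$
$b{\left(t \right)} = -76$ ($b{\left(t \right)} = 2 - 78 = -76$)
$b{\left(y{\left(11,-5 \right)} \right)} - s{\left(92 - 60,121 \right)} = -76 - \left(-142\right) 121 = -76 - -17182 = -76 + 17182 = 17106$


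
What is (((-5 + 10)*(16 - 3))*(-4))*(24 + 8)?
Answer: -8320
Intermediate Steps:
(((-5 + 10)*(16 - 3))*(-4))*(24 + 8) = ((5*13)*(-4))*32 = (65*(-4))*32 = -260*32 = -8320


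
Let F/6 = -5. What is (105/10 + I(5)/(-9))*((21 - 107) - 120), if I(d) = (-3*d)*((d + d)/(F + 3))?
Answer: -164903/81 ≈ -2035.8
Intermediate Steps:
F = -30 (F = 6*(-5) = -30)
I(d) = 2*d²/9 (I(d) = (-3*d)*((d + d)/(-30 + 3)) = (-3*d)*((2*d)/(-27)) = (-3*d)*((2*d)*(-1/27)) = (-3*d)*(-2*d/27) = 2*d²/9)
(105/10 + I(5)/(-9))*((21 - 107) - 120) = (105/10 + ((2/9)*5²)/(-9))*((21 - 107) - 120) = (105*(⅒) + ((2/9)*25)*(-⅑))*(-86 - 120) = (21/2 + (50/9)*(-⅑))*(-206) = (21/2 - 50/81)*(-206) = (1601/162)*(-206) = -164903/81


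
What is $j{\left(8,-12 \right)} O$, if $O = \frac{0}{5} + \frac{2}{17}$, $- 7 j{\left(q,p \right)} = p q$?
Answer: $\frac{192}{119} \approx 1.6134$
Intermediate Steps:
$j{\left(q,p \right)} = - \frac{p q}{7}$
$O = \frac{2}{17}$ ($O = 0 \cdot \frac{1}{5} + 2 \cdot \frac{1}{17} = 0 + \frac{2}{17} = \frac{2}{17} \approx 0.11765$)
$j{\left(8,-12 \right)} O = \left(- \frac{1}{7}\right) \left(-12\right) 8 \cdot \frac{2}{17} = \frac{96}{7} \cdot \frac{2}{17} = \frac{192}{119}$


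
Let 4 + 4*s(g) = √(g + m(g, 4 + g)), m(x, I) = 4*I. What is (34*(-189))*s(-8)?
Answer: 6426 - 3213*I*√6 ≈ 6426.0 - 7870.2*I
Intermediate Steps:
s(g) = -1 + √(16 + 5*g)/4 (s(g) = -1 + √(g + 4*(4 + g))/4 = -1 + √(g + (16 + 4*g))/4 = -1 + √(16 + 5*g)/4)
(34*(-189))*s(-8) = (34*(-189))*(-1 + √(16 + 5*(-8))/4) = -6426*(-1 + √(16 - 40)/4) = -6426*(-1 + √(-24)/4) = -6426*(-1 + (2*I*√6)/4) = -6426*(-1 + I*√6/2) = 6426 - 3213*I*√6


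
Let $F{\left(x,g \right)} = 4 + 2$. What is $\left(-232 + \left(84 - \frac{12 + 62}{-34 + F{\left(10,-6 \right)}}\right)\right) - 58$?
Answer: $- \frac{2847}{14} \approx -203.36$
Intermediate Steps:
$F{\left(x,g \right)} = 6$
$\left(-232 + \left(84 - \frac{12 + 62}{-34 + F{\left(10,-6 \right)}}\right)\right) - 58 = \left(-232 + \left(84 - \frac{12 + 62}{-34 + 6}\right)\right) - 58 = \left(-232 + \left(84 - \frac{74}{-28}\right)\right) - 58 = \left(-232 + \left(84 - 74 \left(- \frac{1}{28}\right)\right)\right) - 58 = \left(-232 + \left(84 - - \frac{37}{14}\right)\right) - 58 = \left(-232 + \left(84 + \frac{37}{14}\right)\right) - 58 = \left(-232 + \frac{1213}{14}\right) - 58 = - \frac{2035}{14} - 58 = - \frac{2847}{14}$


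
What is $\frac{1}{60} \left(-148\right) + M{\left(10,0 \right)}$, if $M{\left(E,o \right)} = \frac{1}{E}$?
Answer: $- \frac{71}{30} \approx -2.3667$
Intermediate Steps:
$\frac{1}{60} \left(-148\right) + M{\left(10,0 \right)} = \frac{1}{60} \left(-148\right) + \frac{1}{10} = - \frac{37}{15} + \frac{1}{10} = - \frac{71}{30}$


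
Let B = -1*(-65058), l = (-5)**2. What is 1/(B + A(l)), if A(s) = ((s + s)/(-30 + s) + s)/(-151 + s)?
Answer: 42/2732431 ≈ 1.5371e-5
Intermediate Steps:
l = 25
A(s) = (s + 2*s/(-30 + s))/(-151 + s) (A(s) = ((2*s)/(-30 + s) + s)/(-151 + s) = (2*s/(-30 + s) + s)/(-151 + s) = (s + 2*s/(-30 + s))/(-151 + s))
B = 65058
1/(B + A(l)) = 1/(65058 + 25*(-28 + 25)/(4530 + 25**2 - 181*25)) = 1/(65058 + 25*(-3)/(4530 + 625 - 4525)) = 1/(65058 + 25*(-3)/630) = 1/(65058 + 25*(1/630)*(-3)) = 1/(65058 - 5/42) = 1/(2732431/42) = 42/2732431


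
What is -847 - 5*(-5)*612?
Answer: 14453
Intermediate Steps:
-847 - 5*(-5)*612 = -847 + 25*612 = -847 + 15300 = 14453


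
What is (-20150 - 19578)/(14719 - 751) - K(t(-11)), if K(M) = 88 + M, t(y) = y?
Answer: -69704/873 ≈ -79.844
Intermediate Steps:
(-20150 - 19578)/(14719 - 751) - K(t(-11)) = (-20150 - 19578)/(14719 - 751) - (88 - 11) = -39728/13968 - 1*77 = -39728*1/13968 - 77 = -2483/873 - 77 = -69704/873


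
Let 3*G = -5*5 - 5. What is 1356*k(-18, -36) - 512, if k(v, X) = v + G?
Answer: -38480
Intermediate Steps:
G = -10 (G = (-5*5 - 5)/3 = (-25 - 5)/3 = (1/3)*(-30) = -10)
k(v, X) = -10 + v (k(v, X) = v - 10 = -10 + v)
1356*k(-18, -36) - 512 = 1356*(-10 - 18) - 512 = 1356*(-28) - 512 = -37968 - 512 = -38480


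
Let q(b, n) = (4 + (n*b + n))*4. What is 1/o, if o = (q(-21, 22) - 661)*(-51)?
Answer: 1/122655 ≈ 8.1529e-6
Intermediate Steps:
q(b, n) = 16 + 4*n + 4*b*n (q(b, n) = (4 + (b*n + n))*4 = (4 + (n + b*n))*4 = (4 + n + b*n)*4 = 16 + 4*n + 4*b*n)
o = 122655 (o = ((16 + 4*22 + 4*(-21)*22) - 661)*(-51) = ((16 + 88 - 1848) - 661)*(-51) = (-1744 - 661)*(-51) = -2405*(-51) = 122655)
1/o = 1/122655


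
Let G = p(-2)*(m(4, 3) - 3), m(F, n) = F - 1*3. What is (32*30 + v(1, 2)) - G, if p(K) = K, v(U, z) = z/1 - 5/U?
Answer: 953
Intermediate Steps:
m(F, n) = -3 + F (m(F, n) = F - 3 = -3 + F)
v(U, z) = z - 5/U (v(U, z) = z*1 - 5/U = z - 5/U)
G = 4 (G = -2*((-3 + 4) - 3) = -2*(1 - 3) = -2*(-2) = 4)
(32*30 + v(1, 2)) - G = (32*30 + (2 - 5/1)) - 1*4 = (960 + (2 - 5*1)) - 4 = (960 + (2 - 5)) - 4 = (960 - 3) - 4 = 957 - 4 = 953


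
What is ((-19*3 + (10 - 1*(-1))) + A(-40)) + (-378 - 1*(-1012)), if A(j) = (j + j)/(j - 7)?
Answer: 27716/47 ≈ 589.70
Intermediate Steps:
A(j) = 2*j/(-7 + j) (A(j) = (2*j)/(-7 + j) = 2*j/(-7 + j))
((-19*3 + (10 - 1*(-1))) + A(-40)) + (-378 - 1*(-1012)) = ((-19*3 + (10 - 1*(-1))) + 2*(-40)/(-7 - 40)) + (-378 - 1*(-1012)) = ((-57 + (10 + 1)) + 2*(-40)/(-47)) + (-378 + 1012) = ((-57 + 11) + 2*(-40)*(-1/47)) + 634 = (-46 + 80/47) + 634 = -2082/47 + 634 = 27716/47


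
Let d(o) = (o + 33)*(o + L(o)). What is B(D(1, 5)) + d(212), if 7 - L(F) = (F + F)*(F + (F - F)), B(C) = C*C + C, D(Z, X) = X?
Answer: -21968875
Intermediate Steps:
B(C) = C + C² (B(C) = C² + C = C + C²)
L(F) = 7 - 2*F² (L(F) = 7 - (F + F)*(F + (F - F)) = 7 - 2*F*(F + 0) = 7 - 2*F*F = 7 - 2*F²)
d(o) = (33 + o)*(7 + o - 2*o²) (d(o) = (o + 33)*(o + (7 - 2*o²)) = (33 + o)*(7 + o - 2*o²))
B(D(1, 5)) + d(212) = 5*(1 + 5) + (231 - 65*212² - 2*212³ + 40*212) = 5*6 + (231 - 65*44944 - 2*9528128 + 8480) = 30 + (231 - 2921360 - 19056256 + 8480) = 30 - 21968905 = -21968875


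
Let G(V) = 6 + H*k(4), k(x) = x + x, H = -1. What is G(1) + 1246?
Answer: 1244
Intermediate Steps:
k(x) = 2*x
G(V) = -2 (G(V) = 6 - 2*4 = 6 - 1*8 = 6 - 8 = -2)
G(1) + 1246 = -2 + 1246 = 1244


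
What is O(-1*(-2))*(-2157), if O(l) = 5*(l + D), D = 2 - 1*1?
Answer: -32355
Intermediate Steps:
D = 1 (D = 2 - 1 = 1)
O(l) = 5 + 5*l (O(l) = 5*(l + 1) = 5*(1 + l) = 5 + 5*l)
O(-1*(-2))*(-2157) = (5 + 5*(-1*(-2)))*(-2157) = (5 + 5*2)*(-2157) = (5 + 10)*(-2157) = 15*(-2157) = -32355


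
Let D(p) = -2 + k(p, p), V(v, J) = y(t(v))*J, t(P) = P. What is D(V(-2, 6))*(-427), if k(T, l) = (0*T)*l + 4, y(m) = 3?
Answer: -854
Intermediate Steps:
V(v, J) = 3*J
k(T, l) = 4 (k(T, l) = 0*l + 4 = 0 + 4 = 4)
D(p) = 2 (D(p) = -2 + 4 = 2)
D(V(-2, 6))*(-427) = 2*(-427) = -854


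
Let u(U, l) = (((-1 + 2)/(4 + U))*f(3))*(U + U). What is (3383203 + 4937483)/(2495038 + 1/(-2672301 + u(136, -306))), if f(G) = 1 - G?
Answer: 778239344760306/233362578310463 ≈ 3.3349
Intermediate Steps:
u(U, l) = -4*U/(4 + U) (u(U, l) = (((-1 + 2)/(4 + U))*(1 - 1*3))*(U + U) = ((1/(4 + U))*(1 - 3))*(2*U) = (-2/(4 + U))*(2*U) = -4*U/(4 + U))
(3383203 + 4937483)/(2495038 + 1/(-2672301 + u(136, -306))) = (3383203 + 4937483)/(2495038 + 1/(-2672301 - 4*136/(4 + 136))) = 8320686/(2495038 + 1/(-2672301 - 4*136/140)) = 8320686/(2495038 + 1/(-2672301 - 4*136*1/140)) = 8320686/(2495038 + 1/(-2672301 - 136/35)) = 8320686/(2495038 + 1/(-93530671/35)) = 8320686/(2495038 - 35/93530671) = 8320686/(233362578310463/93530671) = 8320686*(93530671/233362578310463) = 778239344760306/233362578310463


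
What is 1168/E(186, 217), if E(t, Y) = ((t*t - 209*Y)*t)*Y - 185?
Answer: -1168/434174219 ≈ -2.6902e-6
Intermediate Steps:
E(t, Y) = -185 + Y*t*(t² - 209*Y) (E(t, Y) = ((t² - 209*Y)*t)*Y - 185 = (t*(t² - 209*Y))*Y - 185 = Y*t*(t² - 209*Y) - 185 = -185 + Y*t*(t² - 209*Y))
1168/E(186, 217) = 1168/(-185 + 217*186³ - 209*186*217²) = 1168/(-185 + 217*6434856 - 209*186*47089) = 1168/(-185 + 1396363752 - 1830537786) = 1168/(-434174219) = 1168*(-1/434174219) = -1168/434174219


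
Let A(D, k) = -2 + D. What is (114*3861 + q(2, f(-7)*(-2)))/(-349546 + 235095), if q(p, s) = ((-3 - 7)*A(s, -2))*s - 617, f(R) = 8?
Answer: -436657/114451 ≈ -3.8152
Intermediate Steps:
q(p, s) = -617 + s*(20 - 10*s) (q(p, s) = ((-3 - 7)*(-2 + s))*s - 617 = (-10*(-2 + s))*s - 617 = (20 - 10*s)*s - 617 = s*(20 - 10*s) - 617 = -617 + s*(20 - 10*s))
(114*3861 + q(2, f(-7)*(-2)))/(-349546 + 235095) = (114*3861 + (-617 - 10*8*(-2)*(-2 + 8*(-2))))/(-349546 + 235095) = (440154 + (-617 - 10*(-16)*(-2 - 16)))/(-114451) = (440154 + (-617 - 10*(-16)*(-18)))*(-1/114451) = (440154 + (-617 - 2880))*(-1/114451) = (440154 - 3497)*(-1/114451) = 436657*(-1/114451) = -436657/114451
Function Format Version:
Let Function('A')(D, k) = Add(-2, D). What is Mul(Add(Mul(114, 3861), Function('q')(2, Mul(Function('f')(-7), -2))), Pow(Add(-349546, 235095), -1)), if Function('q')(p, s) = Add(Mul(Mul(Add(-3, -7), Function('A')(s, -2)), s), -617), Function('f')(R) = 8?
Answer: Rational(-436657, 114451) ≈ -3.8152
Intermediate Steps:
Function('q')(p, s) = Add(-617, Mul(s, Add(20, Mul(-10, s)))) (Function('q')(p, s) = Add(Mul(Mul(Add(-3, -7), Add(-2, s)), s), -617) = Add(Mul(Mul(-10, Add(-2, s)), s), -617) = Add(Mul(Add(20, Mul(-10, s)), s), -617) = Add(Mul(s, Add(20, Mul(-10, s))), -617) = Add(-617, Mul(s, Add(20, Mul(-10, s)))))
Mul(Add(Mul(114, 3861), Function('q')(2, Mul(Function('f')(-7), -2))), Pow(Add(-349546, 235095), -1)) = Mul(Add(Mul(114, 3861), Add(-617, Mul(-10, Mul(8, -2), Add(-2, Mul(8, -2))))), Pow(Add(-349546, 235095), -1)) = Mul(Add(440154, Add(-617, Mul(-10, -16, Add(-2, -16)))), Pow(-114451, -1)) = Mul(Add(440154, Add(-617, Mul(-10, -16, -18))), Rational(-1, 114451)) = Mul(Add(440154, Add(-617, -2880)), Rational(-1, 114451)) = Mul(Add(440154, -3497), Rational(-1, 114451)) = Mul(436657, Rational(-1, 114451)) = Rational(-436657, 114451)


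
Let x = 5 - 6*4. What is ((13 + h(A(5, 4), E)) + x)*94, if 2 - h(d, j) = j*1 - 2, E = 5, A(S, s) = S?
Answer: -658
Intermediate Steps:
x = -19 (x = 5 - 24 = -19)
h(d, j) = 4 - j (h(d, j) = 2 - (j*1 - 2) = 2 - (j - 2) = 2 - (-2 + j) = 2 + (2 - j) = 4 - j)
((13 + h(A(5, 4), E)) + x)*94 = ((13 + (4 - 1*5)) - 19)*94 = ((13 + (4 - 5)) - 19)*94 = ((13 - 1) - 19)*94 = (12 - 19)*94 = -7*94 = -658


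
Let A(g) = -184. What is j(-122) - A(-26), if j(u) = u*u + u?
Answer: 14946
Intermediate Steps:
j(u) = u + u² (j(u) = u² + u = u + u²)
j(-122) - A(-26) = -122*(1 - 122) - 1*(-184) = -122*(-121) + 184 = 14762 + 184 = 14946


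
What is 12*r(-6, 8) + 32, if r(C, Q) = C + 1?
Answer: -28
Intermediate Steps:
r(C, Q) = 1 + C
12*r(-6, 8) + 32 = 12*(1 - 6) + 32 = 12*(-5) + 32 = -60 + 32 = -28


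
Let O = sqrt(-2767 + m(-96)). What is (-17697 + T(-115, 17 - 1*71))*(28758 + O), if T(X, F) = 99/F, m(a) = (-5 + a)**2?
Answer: -508983049 - 106193*sqrt(826)/2 ≈ -5.1051e+8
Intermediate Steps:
O = 3*sqrt(826) (O = sqrt(-2767 + (-5 - 96)**2) = sqrt(-2767 + (-101)**2) = sqrt(-2767 + 10201) = sqrt(7434) = 3*sqrt(826) ≈ 86.221)
(-17697 + T(-115, 17 - 1*71))*(28758 + O) = (-17697 + 99/(17 - 1*71))*(28758 + 3*sqrt(826)) = (-17697 + 99/(17 - 71))*(28758 + 3*sqrt(826)) = (-17697 + 99/(-54))*(28758 + 3*sqrt(826)) = (-17697 + 99*(-1/54))*(28758 + 3*sqrt(826)) = (-17697 - 11/6)*(28758 + 3*sqrt(826)) = -106193*(28758 + 3*sqrt(826))/6 = -508983049 - 106193*sqrt(826)/2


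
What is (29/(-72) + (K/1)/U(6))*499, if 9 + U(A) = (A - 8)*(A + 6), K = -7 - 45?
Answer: 463571/792 ≈ 585.32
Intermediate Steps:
K = -52
U(A) = -9 + (-8 + A)*(6 + A) (U(A) = -9 + (A - 8)*(A + 6) = -9 + (-8 + A)*(6 + A))
(29/(-72) + (K/1)/U(6))*499 = (29/(-72) + (-52/1)/(-57 + 6² - 2*6))*499 = (29*(-1/72) + (-52*1)/(-57 + 36 - 12))*499 = (-29/72 - 52/(-33))*499 = (-29/72 - 52*(-1/33))*499 = (-29/72 + 52/33)*499 = (929/792)*499 = 463571/792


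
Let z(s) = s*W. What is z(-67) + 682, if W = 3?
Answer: 481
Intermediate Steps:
z(s) = 3*s (z(s) = s*3 = 3*s)
z(-67) + 682 = 3*(-67) + 682 = -201 + 682 = 481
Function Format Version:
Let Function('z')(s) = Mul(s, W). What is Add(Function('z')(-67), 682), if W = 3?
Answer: 481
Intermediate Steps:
Function('z')(s) = Mul(3, s) (Function('z')(s) = Mul(s, 3) = Mul(3, s))
Add(Function('z')(-67), 682) = Add(Mul(3, -67), 682) = Add(-201, 682) = 481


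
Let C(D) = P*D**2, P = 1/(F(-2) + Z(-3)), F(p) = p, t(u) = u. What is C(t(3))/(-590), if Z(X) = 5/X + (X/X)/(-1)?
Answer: 27/8260 ≈ 0.0032688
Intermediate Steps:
Z(X) = -1 + 5/X (Z(X) = 5/X + 1*(-1) = 5/X - 1 = -1 + 5/X)
P = -3/14 (P = 1/(-2 + (5 - 1*(-3))/(-3)) = 1/(-2 - (5 + 3)/3) = 1/(-2 - 1/3*8) = 1/(-2 - 8/3) = 1/(-14/3) = -3/14 ≈ -0.21429)
C(D) = -3*D**2/14
C(t(3))/(-590) = -3/14*3**2/(-590) = -3/14*9*(-1/590) = -27/14*(-1/590) = 27/8260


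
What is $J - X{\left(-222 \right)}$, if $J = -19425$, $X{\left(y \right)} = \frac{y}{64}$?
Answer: $- \frac{621489}{32} \approx -19422.0$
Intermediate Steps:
$X{\left(y \right)} = \frac{y}{64}$ ($X{\left(y \right)} = y \frac{1}{64} = \frac{y}{64}$)
$J - X{\left(-222 \right)} = -19425 - \frac{1}{64} \left(-222\right) = -19425 - - \frac{111}{32} = -19425 + \frac{111}{32} = - \frac{621489}{32}$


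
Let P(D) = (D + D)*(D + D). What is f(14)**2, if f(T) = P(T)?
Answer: 614656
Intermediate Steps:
P(D) = 4*D**2 (P(D) = (2*D)*(2*D) = 4*D**2)
f(T) = 4*T**2
f(14)**2 = (4*14**2)**2 = (4*196)**2 = 784**2 = 614656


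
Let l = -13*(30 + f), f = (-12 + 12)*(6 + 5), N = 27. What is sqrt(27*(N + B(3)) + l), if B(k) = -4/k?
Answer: sqrt(303) ≈ 17.407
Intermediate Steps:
f = 0 (f = 0*11 = 0)
l = -390 (l = -13*(30 + 0) = -13*30 = -390)
sqrt(27*(N + B(3)) + l) = sqrt(27*(27 - 4/3) - 390) = sqrt(27*(77/3) - 390) = sqrt(693 - 390) = sqrt(303)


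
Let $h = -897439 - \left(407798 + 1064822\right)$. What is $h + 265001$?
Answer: $-2105058$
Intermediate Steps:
$h = -2370059$ ($h = -897439 - 1472620 = -2370059$)
$h + 265001 = -2370059 + 265001 = -2105058$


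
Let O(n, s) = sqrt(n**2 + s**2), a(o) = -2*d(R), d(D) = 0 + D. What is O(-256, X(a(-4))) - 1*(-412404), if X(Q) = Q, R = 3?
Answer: 412404 + 26*sqrt(97) ≈ 4.1266e+5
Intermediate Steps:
d(D) = D
a(o) = -6 (a(o) = -2*3 = -6)
O(-256, X(a(-4))) - 1*(-412404) = sqrt((-256)**2 + (-6)**2) - 1*(-412404) = sqrt(65536 + 36) + 412404 = sqrt(65572) + 412404 = 26*sqrt(97) + 412404 = 412404 + 26*sqrt(97)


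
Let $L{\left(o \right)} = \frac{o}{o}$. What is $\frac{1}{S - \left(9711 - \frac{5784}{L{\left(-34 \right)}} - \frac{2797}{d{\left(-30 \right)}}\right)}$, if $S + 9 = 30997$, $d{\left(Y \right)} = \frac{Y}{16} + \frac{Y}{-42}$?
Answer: $\frac{65}{1602333} \approx 4.0566 \cdot 10^{-5}$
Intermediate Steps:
$L{\left(o \right)} = 1$
$d{\left(Y \right)} = \frac{13 Y}{336}$ ($d{\left(Y \right)} = Y \frac{1}{16} + Y \left(- \frac{1}{42}\right) = \frac{Y}{16} - \frac{Y}{42} = \frac{13 Y}{336}$)
$S = 30988$ ($S = -9 + 30997 = 30988$)
$\frac{1}{S - \left(9711 - \frac{5784}{L{\left(-34 \right)}} - \frac{2797}{d{\left(-30 \right)}}\right)} = \frac{1}{30988 + \left(\left(-16872 + \left(\frac{2797}{\frac{13}{336} \left(-30\right)} + \frac{5784}{1}\right)\right) + 7161\right)} = \frac{1}{30988 + \left(\left(-16872 + \left(\frac{2797}{- \frac{65}{56}} + 5784 \cdot 1\right)\right) + 7161\right)} = \frac{1}{30988 + \left(\left(-16872 + \left(2797 \left(- \frac{56}{65}\right) + 5784\right)\right) + 7161\right)} = \frac{1}{30988 + \left(\left(-16872 + \left(- \frac{156632}{65} + 5784\right)\right) + 7161\right)} = \frac{1}{30988 + \left(\left(-16872 + \frac{219328}{65}\right) + 7161\right)} = \frac{1}{30988 + \left(- \frac{877352}{65} + 7161\right)} = \frac{1}{30988 - \frac{411887}{65}} = \frac{1}{\frac{1602333}{65}} = \frac{65}{1602333}$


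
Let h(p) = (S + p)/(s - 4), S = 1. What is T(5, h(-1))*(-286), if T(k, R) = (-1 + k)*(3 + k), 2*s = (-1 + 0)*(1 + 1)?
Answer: -9152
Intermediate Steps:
s = -1 (s = ((-1 + 0)*(1 + 1))/2 = (-1*2)/2 = (½)*(-2) = -1)
h(p) = -⅕ - p/5 (h(p) = (1 + p)/(-1 - 4) = (1 + p)/(-5) = (1 + p)*(-⅕) = -⅕ - p/5)
T(5, h(-1))*(-286) = (-3 + 5² + 2*5)*(-286) = (-3 + 25 + 10)*(-286) = 32*(-286) = -9152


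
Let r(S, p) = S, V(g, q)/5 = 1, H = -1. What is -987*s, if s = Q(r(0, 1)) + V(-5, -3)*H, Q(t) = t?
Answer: 4935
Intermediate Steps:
V(g, q) = 5 (V(g, q) = 5*1 = 5)
s = -5 (s = 0 + 5*(-1) = 0 - 5 = -5)
-987*s = -987*(-5) = 4935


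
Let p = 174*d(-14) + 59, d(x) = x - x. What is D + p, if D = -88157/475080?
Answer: 27941563/475080 ≈ 58.814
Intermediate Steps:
d(x) = 0
p = 59 (p = 174*0 + 59 = 0 + 59 = 59)
D = -88157/475080 (D = -88157*1/475080 = -88157/475080 ≈ -0.18556)
D + p = -88157/475080 + 59 = 27941563/475080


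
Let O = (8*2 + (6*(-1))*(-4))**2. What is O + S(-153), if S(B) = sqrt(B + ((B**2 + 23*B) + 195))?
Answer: 1600 + 2*sqrt(4983) ≈ 1741.2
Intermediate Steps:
S(B) = sqrt(195 + B**2 + 24*B) (S(B) = sqrt(B + (195 + B**2 + 23*B)) = sqrt(195 + B**2 + 24*B))
O = 1600 (O = (16 - 6*(-4))**2 = (16 + 24)**2 = 40**2 = 1600)
O + S(-153) = 1600 + sqrt(195 + (-153)**2 + 24*(-153)) = 1600 + sqrt(195 + 23409 - 3672) = 1600 + sqrt(19932) = 1600 + 2*sqrt(4983)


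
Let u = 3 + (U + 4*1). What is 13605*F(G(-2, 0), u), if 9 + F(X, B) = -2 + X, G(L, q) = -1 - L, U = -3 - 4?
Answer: -136050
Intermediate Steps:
U = -7
u = 0 (u = 3 + (-7 + 4*1) = 3 + (-7 + 4) = 3 - 3 = 0)
F(X, B) = -11 + X (F(X, B) = -9 + (-2 + X) = -11 + X)
13605*F(G(-2, 0), u) = 13605*(-11 + (-1 - 1*(-2))) = 13605*(-11 + (-1 + 2)) = 13605*(-11 + 1) = 13605*(-10) = -136050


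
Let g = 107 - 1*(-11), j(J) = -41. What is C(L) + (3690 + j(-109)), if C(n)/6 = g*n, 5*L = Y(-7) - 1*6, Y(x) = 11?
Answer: 4357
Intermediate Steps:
g = 118 (g = 107 + 11 = 118)
L = 1 (L = (11 - 1*6)/5 = (11 - 6)/5 = (⅕)*5 = 1)
C(n) = 708*n (C(n) = 6*(118*n) = 708*n)
C(L) + (3690 + j(-109)) = 708*1 + (3690 - 41) = 708 + 3649 = 4357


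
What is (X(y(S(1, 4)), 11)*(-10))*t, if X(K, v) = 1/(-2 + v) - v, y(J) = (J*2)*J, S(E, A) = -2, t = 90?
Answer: 9800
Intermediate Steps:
y(J) = 2*J² (y(J) = (2*J)*J = 2*J²)
(X(y(S(1, 4)), 11)*(-10))*t = (((1 - 1*11² + 2*11)/(-2 + 11))*(-10))*90 = (((1 - 1*121 + 22)/9)*(-10))*90 = (((1 - 121 + 22)/9)*(-10))*90 = (((⅑)*(-98))*(-10))*90 = -98/9*(-10)*90 = (980/9)*90 = 9800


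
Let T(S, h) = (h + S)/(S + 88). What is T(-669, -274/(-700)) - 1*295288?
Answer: -60046580787/203350 ≈ -2.9529e+5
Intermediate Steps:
T(S, h) = (S + h)/(88 + S)
T(-669, -274/(-700)) - 1*295288 = (-669 - 274/(-700))/(88 - 669) - 1*295288 = (-669 - 274*(-1/700))/(-581) - 295288 = -(-669 + 137/350)/581 - 295288 = -1/581*(-234013/350) - 295288 = 234013/203350 - 295288 = -60046580787/203350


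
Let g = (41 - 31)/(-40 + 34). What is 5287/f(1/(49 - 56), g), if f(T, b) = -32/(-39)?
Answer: 206193/32 ≈ 6443.5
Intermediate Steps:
g = -5/3 (g = 10/(-6) = 10*(-⅙) = -5/3 ≈ -1.6667)
f(T, b) = 32/39 (f(T, b) = -32*(-1/39) = 32/39)
5287/f(1/(49 - 56), g) = 5287/(32/39) = 5287*(39/32) = 206193/32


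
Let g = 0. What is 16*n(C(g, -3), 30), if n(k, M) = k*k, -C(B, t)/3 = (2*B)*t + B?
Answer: 0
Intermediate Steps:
C(B, t) = -3*B - 6*B*t (C(B, t) = -3*((2*B)*t + B) = -3*(2*B*t + B) = -3*(B + 2*B*t) = -3*B - 6*B*t)
n(k, M) = k²
16*n(C(g, -3), 30) = 16*(-3*0*(1 + 2*(-3)))² = 16*(-3*0*(1 - 6))² = 16*(-3*0*(-5))² = 16*0² = 16*0 = 0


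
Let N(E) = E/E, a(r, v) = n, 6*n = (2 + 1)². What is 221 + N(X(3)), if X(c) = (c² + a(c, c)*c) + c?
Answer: 222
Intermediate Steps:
n = 3/2 (n = (2 + 1)²/6 = (⅙)*3² = (⅙)*9 = 3/2 ≈ 1.5000)
a(r, v) = 3/2
X(c) = c² + 5*c/2 (X(c) = (c² + 3*c/2) + c = c² + 5*c/2)
N(E) = 1
221 + N(X(3)) = 221 + 1 = 222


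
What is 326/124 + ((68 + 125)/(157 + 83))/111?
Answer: 2177143/825840 ≈ 2.6363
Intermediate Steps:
326/124 + ((68 + 125)/(157 + 83))/111 = 326*(1/124) + (193/240)*(1/111) = 163/62 + (193*(1/240))*(1/111) = 163/62 + (193/240)*(1/111) = 163/62 + 193/26640 = 2177143/825840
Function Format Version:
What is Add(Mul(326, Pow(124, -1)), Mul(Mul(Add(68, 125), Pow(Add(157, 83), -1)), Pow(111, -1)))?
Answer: Rational(2177143, 825840) ≈ 2.6363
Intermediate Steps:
Add(Mul(326, Pow(124, -1)), Mul(Mul(Add(68, 125), Pow(Add(157, 83), -1)), Pow(111, -1))) = Add(Mul(326, Rational(1, 124)), Mul(Mul(193, Pow(240, -1)), Rational(1, 111))) = Add(Rational(163, 62), Mul(Mul(193, Rational(1, 240)), Rational(1, 111))) = Add(Rational(163, 62), Mul(Rational(193, 240), Rational(1, 111))) = Add(Rational(163, 62), Rational(193, 26640)) = Rational(2177143, 825840)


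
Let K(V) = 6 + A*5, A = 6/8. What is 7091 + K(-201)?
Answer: 28403/4 ≈ 7100.8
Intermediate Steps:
A = ¾ (A = 6*(⅛) = ¾ ≈ 0.75000)
K(V) = 39/4 (K(V) = 6 + (¾)*5 = 6 + 15/4 = 39/4)
7091 + K(-201) = 7091 + 39/4 = 28403/4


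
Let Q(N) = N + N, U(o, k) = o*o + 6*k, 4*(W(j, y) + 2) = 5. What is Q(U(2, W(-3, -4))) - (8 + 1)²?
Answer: -82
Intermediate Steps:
W(j, y) = -¾ (W(j, y) = -2 + (¼)*5 = -2 + 5/4 = -¾)
U(o, k) = o² + 6*k
Q(N) = 2*N
Q(U(2, W(-3, -4))) - (8 + 1)² = 2*(2² + 6*(-¾)) - (8 + 1)² = 2*(4 - 9/2) - 1*9² = 2*(-½) - 1*81 = -1 - 81 = -82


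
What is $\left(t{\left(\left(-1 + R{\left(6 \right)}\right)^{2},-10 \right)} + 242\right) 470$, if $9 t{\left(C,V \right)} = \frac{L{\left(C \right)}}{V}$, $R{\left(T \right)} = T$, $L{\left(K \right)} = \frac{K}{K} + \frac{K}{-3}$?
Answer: $\frac{3072014}{27} \approx 1.1378 \cdot 10^{5}$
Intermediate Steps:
$L{\left(K \right)} = 1 - \frac{K}{3}$ ($L{\left(K \right)} = 1 + K \left(- \frac{1}{3}\right) = 1 - \frac{K}{3}$)
$t{\left(C,V \right)} = \frac{1 - \frac{C}{3}}{9 V}$ ($t{\left(C,V \right)} = \frac{\left(1 - \frac{C}{3}\right) \frac{1}{V}}{9} = \frac{\frac{1}{V} \left(1 - \frac{C}{3}\right)}{9} = \frac{1 - \frac{C}{3}}{9 V}$)
$\left(t{\left(\left(-1 + R{\left(6 \right)}\right)^{2},-10 \right)} + 242\right) 470 = \left(\frac{3 - \left(-1 + 6\right)^{2}}{27 \left(-10\right)} + 242\right) 470 = \left(\frac{1}{27} \left(- \frac{1}{10}\right) \left(3 - 5^{2}\right) + 242\right) 470 = \left(\frac{1}{27} \left(- \frac{1}{10}\right) \left(3 - 25\right) + 242\right) 470 = \left(\frac{1}{27} \left(- \frac{1}{10}\right) \left(-22\right) + 242\right) 470 = \left(\frac{11}{135} + 242\right) 470 = \frac{32681}{135} \cdot 470 = \frac{3072014}{27}$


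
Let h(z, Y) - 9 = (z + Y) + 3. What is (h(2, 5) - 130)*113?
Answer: -12543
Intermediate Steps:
h(z, Y) = 12 + Y + z (h(z, Y) = 9 + ((z + Y) + 3) = 9 + ((Y + z) + 3) = 9 + (3 + Y + z) = 12 + Y + z)
(h(2, 5) - 130)*113 = ((12 + 5 + 2) - 130)*113 = (19 - 130)*113 = -111*113 = -12543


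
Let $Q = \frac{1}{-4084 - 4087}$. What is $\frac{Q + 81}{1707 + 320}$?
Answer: $\frac{661850}{16562617} \approx 0.03996$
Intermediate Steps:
$Q = - \frac{1}{8171}$ ($Q = \frac{1}{-8171} = - \frac{1}{8171} \approx -0.00012238$)
$\frac{Q + 81}{1707 + 320} = \frac{- \frac{1}{8171} + 81}{1707 + 320} = \frac{661850}{8171 \cdot 2027} = \frac{661850}{8171} \cdot \frac{1}{2027} = \frac{661850}{16562617}$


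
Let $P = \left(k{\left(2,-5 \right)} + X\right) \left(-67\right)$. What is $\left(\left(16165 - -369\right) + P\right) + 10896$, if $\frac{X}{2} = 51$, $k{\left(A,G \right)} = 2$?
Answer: $20462$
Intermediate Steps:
$X = 102$ ($X = 2 \cdot 51 = 102$)
$P = -6968$ ($P = \left(2 + 102\right) \left(-67\right) = 104 \left(-67\right) = -6968$)
$\left(\left(16165 - -369\right) + P\right) + 10896 = \left(\left(16165 - -369\right) - 6968\right) + 10896 = \left(\left(16165 + 369\right) - 6968\right) + 10896 = \left(16534 - 6968\right) + 10896 = 9566 + 10896 = 20462$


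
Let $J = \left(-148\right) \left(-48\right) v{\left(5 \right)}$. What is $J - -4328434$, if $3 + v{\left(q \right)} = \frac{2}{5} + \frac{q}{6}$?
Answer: $\frac{21579418}{5} \approx 4.3159 \cdot 10^{6}$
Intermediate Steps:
$v{\left(q \right)} = - \frac{13}{5} + \frac{q}{6}$ ($v{\left(q \right)} = -3 + \left(\frac{2}{5} + \frac{q}{6}\right) = - \frac{13}{5} + \frac{q}{6}$)
$J = - \frac{62752}{5}$ ($J = \left(-148\right) \left(-48\right) \left(- \frac{13}{5} + \frac{1}{6} \cdot 5\right) = 7104 \left(- \frac{13}{5} + \frac{5}{6}\right) = 7104 \left(- \frac{53}{30}\right) = - \frac{62752}{5} \approx -12550.0$)
$J - -4328434 = - \frac{62752}{5} - -4328434 = - \frac{62752}{5} + 4328434 = \frac{21579418}{5}$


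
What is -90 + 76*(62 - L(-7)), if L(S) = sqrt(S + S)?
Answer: 4622 - 76*I*sqrt(14) ≈ 4622.0 - 284.37*I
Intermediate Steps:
L(S) = sqrt(2)*sqrt(S) (L(S) = sqrt(2*S) = sqrt(2)*sqrt(S))
-90 + 76*(62 - L(-7)) = -90 + 76*(62 - sqrt(2)*sqrt(-7)) = -90 + 76*(62 - sqrt(2)*I*sqrt(7)) = -90 + 76*(62 - I*sqrt(14)) = -90 + (4712 - 76*I*sqrt(14)) = 4622 - 76*I*sqrt(14)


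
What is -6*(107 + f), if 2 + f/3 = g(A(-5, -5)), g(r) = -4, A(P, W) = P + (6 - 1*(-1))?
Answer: -534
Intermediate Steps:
A(P, W) = 7 + P (A(P, W) = P + (6 + 1) = P + 7 = 7 + P)
f = -18 (f = -6 + 3*(-4) = -6 - 12 = -18)
-6*(107 + f) = -6*(107 - 18) = -6*89 = -534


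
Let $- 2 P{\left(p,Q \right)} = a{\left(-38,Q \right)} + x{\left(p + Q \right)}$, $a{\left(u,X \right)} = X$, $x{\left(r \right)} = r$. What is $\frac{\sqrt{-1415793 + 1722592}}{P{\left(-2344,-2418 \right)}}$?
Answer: $\frac{\sqrt{306799}}{3590} \approx 0.15429$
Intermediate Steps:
$P{\left(p,Q \right)} = - Q - \frac{p}{2}$ ($P{\left(p,Q \right)} = - \frac{Q + \left(p + Q\right)}{2} = - \frac{Q + \left(Q + p\right)}{2} = - \frac{p + 2 Q}{2} = - Q - \frac{p}{2}$)
$\frac{\sqrt{-1415793 + 1722592}}{P{\left(-2344,-2418 \right)}} = \frac{\sqrt{-1415793 + 1722592}}{\left(-1\right) \left(-2418\right) - -1172} = \frac{\sqrt{306799}}{2418 + 1172} = \frac{\sqrt{306799}}{3590}$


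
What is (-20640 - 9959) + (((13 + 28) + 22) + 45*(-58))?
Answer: -33146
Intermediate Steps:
(-20640 - 9959) + (((13 + 28) + 22) + 45*(-58)) = -30599 + ((41 + 22) - 2610) = -30599 + (63 - 2610) = -30599 - 2547 = -33146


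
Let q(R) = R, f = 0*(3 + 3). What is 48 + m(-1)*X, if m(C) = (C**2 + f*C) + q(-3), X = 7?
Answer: 34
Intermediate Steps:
f = 0 (f = 0*6 = 0)
m(C) = -3 + C**2 (m(C) = (C**2 + 0*C) - 3 = (C**2 + 0) - 3 = C**2 - 3 = -3 + C**2)
48 + m(-1)*X = 48 + (-3 + (-1)**2)*7 = 48 + (-3 + 1)*7 = 48 - 2*7 = 48 - 14 = 34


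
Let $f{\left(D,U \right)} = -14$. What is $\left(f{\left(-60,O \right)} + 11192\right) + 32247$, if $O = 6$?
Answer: $43425$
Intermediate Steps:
$\left(f{\left(-60,O \right)} + 11192\right) + 32247 = \left(-14 + 11192\right) + 32247 = 11178 + 32247 = 43425$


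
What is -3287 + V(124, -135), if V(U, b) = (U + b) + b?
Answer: -3433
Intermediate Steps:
V(U, b) = U + 2*b
-3287 + V(124, -135) = -3287 + (124 + 2*(-135)) = -3287 + (124 - 270) = -3287 - 146 = -3433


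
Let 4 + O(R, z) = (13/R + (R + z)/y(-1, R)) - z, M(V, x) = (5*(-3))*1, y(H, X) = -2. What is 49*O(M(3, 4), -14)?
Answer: 34741/30 ≈ 1158.0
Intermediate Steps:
M(V, x) = -15 (M(V, x) = -15*1 = -15)
O(R, z) = -4 + 13/R - 3*z/2 - R/2 (O(R, z) = -4 + ((13/R + (R + z)/(-2)) - z) = -4 + ((13/R + (R + z)*(-1/2)) - z) = -4 + ((13/R + (-R/2 - z/2)) - z) = -4 + ((13/R - R/2 - z/2) - z) = -4 + (13/R - 3*z/2 - R/2) = -4 + 13/R - 3*z/2 - R/2)
49*O(M(3, 4), -14) = 49*((1/2)*(26 - 1*(-15)*(8 - 15 + 3*(-14)))/(-15)) = 49*((1/2)*(-1/15)*(26 - 1*(-15)*(8 - 15 - 42))) = 49*((1/2)*(-1/15)*(26 - 1*(-15)*(-49))) = 49*((1/2)*(-1/15)*(26 - 735)) = 49*((1/2)*(-1/15)*(-709)) = 49*(709/30) = 34741/30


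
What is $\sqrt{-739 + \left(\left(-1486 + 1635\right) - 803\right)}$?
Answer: $i \sqrt{1393} \approx 37.323 i$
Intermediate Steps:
$\sqrt{-739 + \left(\left(-1486 + 1635\right) - 803\right)} = \sqrt{-739 + \left(149 - 803\right)} = \sqrt{-739 - 654} = \sqrt{-1393} = i \sqrt{1393}$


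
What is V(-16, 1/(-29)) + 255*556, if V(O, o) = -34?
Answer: 141746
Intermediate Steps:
V(-16, 1/(-29)) + 255*556 = -34 + 255*556 = -34 + 141780 = 141746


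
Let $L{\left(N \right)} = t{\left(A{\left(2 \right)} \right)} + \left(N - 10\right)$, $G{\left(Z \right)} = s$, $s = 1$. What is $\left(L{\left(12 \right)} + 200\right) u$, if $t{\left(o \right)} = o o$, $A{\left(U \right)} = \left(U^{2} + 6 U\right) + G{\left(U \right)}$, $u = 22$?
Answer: $10802$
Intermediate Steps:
$G{\left(Z \right)} = 1$
$A{\left(U \right)} = 1 + U^{2} + 6 U$ ($A{\left(U \right)} = \left(U^{2} + 6 U\right) + 1 = 1 + U^{2} + 6 U$)
$t{\left(o \right)} = o^{2}$
$L{\left(N \right)} = 279 + N$ ($L{\left(N \right)} = \left(1 + 2^{2} + 6 \cdot 2\right)^{2} + \left(N - 10\right) = \left(1 + 4 + 12\right)^{2} + \left(-10 + N\right) = 17^{2} + \left(-10 + N\right) = 289 + \left(-10 + N\right) = 279 + N$)
$\left(L{\left(12 \right)} + 200\right) u = \left(\left(279 + 12\right) + 200\right) 22 = \left(291 + 200\right) 22 = 491 \cdot 22 = 10802$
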